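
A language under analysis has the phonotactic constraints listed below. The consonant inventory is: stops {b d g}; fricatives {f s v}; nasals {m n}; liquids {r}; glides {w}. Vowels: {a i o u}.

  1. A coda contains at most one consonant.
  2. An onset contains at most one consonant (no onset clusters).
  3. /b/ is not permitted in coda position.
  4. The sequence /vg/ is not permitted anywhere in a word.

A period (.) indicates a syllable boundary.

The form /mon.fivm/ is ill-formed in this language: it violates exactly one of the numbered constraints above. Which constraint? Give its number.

1

/mon.fivm/: syllable 2 coda /vm/ has 2 consonants (> 1).
This is a violation of constraint 1: "A coda contains at most one consonant."
The remaining constraints (2, 3, 4) are satisfied.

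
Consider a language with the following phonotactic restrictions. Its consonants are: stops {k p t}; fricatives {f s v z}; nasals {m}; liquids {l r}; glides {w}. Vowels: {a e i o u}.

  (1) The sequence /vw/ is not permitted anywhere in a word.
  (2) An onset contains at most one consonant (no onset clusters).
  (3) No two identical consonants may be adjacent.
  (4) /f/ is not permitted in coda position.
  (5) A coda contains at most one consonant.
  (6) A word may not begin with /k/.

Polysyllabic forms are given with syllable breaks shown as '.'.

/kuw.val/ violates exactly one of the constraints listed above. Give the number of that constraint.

/kuw.val/: word begins with /k/.
This is a violation of constraint 6: "A word may not begin with /k/."
The remaining constraints (1, 2, 3, 4, 5) are satisfied.

6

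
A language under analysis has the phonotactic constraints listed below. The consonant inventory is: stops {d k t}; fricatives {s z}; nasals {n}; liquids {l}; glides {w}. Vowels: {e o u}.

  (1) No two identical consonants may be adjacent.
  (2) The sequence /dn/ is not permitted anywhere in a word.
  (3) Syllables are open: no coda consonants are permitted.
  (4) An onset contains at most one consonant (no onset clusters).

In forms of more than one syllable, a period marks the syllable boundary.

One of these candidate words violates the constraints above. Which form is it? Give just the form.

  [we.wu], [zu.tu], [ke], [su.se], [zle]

[we.wu] — σ1 onset /w/, coda /∅/ ok; σ2 onset /w/, coda /∅/ ok → permitted
[zu.tu] — σ1 onset /z/, coda /∅/ ok; σ2 onset /t/, coda /∅/ ok → permitted
[ke] — σ1 onset /k/, coda /∅/ ok → permitted
[su.se] — σ1 onset /s/, coda /∅/ ok; σ2 onset /s/, coda /∅/ ok → permitted
[zle] — violates constraint 4: syllable 1 onset /zl/ has 2 consonants (> 1) → not permitted

[zle]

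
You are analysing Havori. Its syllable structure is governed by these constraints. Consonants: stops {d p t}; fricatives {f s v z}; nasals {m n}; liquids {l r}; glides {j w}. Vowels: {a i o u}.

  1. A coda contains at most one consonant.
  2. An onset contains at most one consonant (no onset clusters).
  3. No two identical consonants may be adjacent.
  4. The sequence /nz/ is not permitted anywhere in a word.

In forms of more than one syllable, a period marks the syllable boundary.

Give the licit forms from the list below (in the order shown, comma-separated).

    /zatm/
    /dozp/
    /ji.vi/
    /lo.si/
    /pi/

/zatm/ — violates constraint 1: syllable 1 coda /tm/ has 2 consonants (> 1) → illicit
/dozp/ — violates constraint 1: syllable 1 coda /zp/ has 2 consonants (> 1) → illicit
/ji.vi/ — σ1 onset /j/, coda /∅/ ok; σ2 onset /v/, coda /∅/ ok → licit
/lo.si/ — σ1 onset /l/, coda /∅/ ok; σ2 onset /s/, coda /∅/ ok → licit
/pi/ — σ1 onset /p/, coda /∅/ ok → licit

/ji.vi/, /lo.si/, /pi/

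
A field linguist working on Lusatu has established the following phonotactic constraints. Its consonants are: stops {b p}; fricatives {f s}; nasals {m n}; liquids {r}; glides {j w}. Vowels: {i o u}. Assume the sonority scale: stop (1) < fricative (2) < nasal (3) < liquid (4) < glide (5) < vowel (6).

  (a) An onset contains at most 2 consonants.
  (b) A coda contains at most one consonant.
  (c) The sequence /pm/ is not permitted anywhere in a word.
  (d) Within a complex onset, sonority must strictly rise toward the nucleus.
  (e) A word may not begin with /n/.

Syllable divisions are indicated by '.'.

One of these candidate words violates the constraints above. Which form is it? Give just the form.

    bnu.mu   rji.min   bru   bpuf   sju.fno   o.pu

bpuf

bnu.mu — σ1 onset /bn/ (1→3 rises), coda /∅/ ok; σ2 onset /m/, coda /∅/ ok → well-formed
rji.min — σ1 onset /rj/ (4→5 rises), coda /∅/ ok; σ2 onset /m/, coda /n/ ok → well-formed
bru — σ1 onset /br/ (1→4 rises), coda /∅/ ok → well-formed
bpuf — violates constraint (d): syllable 1 onset /bp/: /b/ (stop, 1) → /p/ (stop, 1) does not rise → ill-formed
sju.fno — σ1 onset /sj/ (2→5 rises), coda /∅/ ok; σ2 onset /fn/ (2→3 rises), coda /∅/ ok → well-formed
o.pu — σ1 onset /∅/, coda /∅/ ok; σ2 onset /p/, coda /∅/ ok → well-formed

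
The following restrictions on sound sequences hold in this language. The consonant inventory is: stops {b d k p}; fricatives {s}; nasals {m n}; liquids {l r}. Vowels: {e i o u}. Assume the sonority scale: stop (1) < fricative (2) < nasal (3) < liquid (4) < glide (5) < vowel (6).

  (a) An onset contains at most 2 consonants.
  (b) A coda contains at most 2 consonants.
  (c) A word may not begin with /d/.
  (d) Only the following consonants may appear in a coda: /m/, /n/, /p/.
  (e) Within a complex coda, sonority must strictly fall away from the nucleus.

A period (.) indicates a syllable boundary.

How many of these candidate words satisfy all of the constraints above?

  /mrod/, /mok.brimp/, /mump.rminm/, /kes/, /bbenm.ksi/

0

/mrod/ — violates constraint (d): syllable 1 coda contains /d/, which is not a licensed coda consonant → ill-formed
/mok.brimp/ — violates constraint (d): syllable 1 coda contains /k/, which is not a licensed coda consonant → ill-formed
/mump.rminm/ — violates constraint (e): syllable 2 coda /nm/: /n/ (nasal, 3) → /m/ (nasal, 3) does not fall → ill-formed
/kes/ — violates constraint (d): syllable 1 coda contains /s/, which is not a licensed coda consonant → ill-formed
/bbenm.ksi/ — violates constraint (e): syllable 1 coda /nm/: /n/ (nasal, 3) → /m/ (nasal, 3) does not fall → ill-formed
No form is well-formed → 0.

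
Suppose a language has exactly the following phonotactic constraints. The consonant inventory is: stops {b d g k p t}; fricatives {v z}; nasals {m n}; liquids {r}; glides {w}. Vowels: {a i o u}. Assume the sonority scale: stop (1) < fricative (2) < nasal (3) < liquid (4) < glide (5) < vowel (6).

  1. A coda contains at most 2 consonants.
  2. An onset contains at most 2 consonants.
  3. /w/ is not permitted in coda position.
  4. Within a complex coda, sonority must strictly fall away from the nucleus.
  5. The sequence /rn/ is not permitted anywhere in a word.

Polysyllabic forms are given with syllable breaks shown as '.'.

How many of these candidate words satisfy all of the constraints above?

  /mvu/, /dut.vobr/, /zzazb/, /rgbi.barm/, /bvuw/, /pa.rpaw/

/mvu/ — σ1 onset /mv/ (2C), coda /∅/ ok → phonotactically legal
/dut.vobr/ — violates constraint 4: syllable 2 coda /br/: /b/ (stop, 1) → /r/ (liquid, 4) does not fall → phonotactically illegal
/zzazb/ — σ1 onset /zz/ (2C), coda /zb/ (2→1 falls) ok → phonotactically legal
/rgbi.barm/ — violates constraint 2: syllable 1 onset /rgb/ has 3 consonants (> 2) → phonotactically illegal
/bvuw/ — violates constraint 3: syllable 1 coda contains /w/ → phonotactically illegal
/pa.rpaw/ — violates constraint 3: syllable 2 coda contains /w/ → phonotactically illegal
Phonotactically legal: /mvu/, /zzazb/ → 2.

2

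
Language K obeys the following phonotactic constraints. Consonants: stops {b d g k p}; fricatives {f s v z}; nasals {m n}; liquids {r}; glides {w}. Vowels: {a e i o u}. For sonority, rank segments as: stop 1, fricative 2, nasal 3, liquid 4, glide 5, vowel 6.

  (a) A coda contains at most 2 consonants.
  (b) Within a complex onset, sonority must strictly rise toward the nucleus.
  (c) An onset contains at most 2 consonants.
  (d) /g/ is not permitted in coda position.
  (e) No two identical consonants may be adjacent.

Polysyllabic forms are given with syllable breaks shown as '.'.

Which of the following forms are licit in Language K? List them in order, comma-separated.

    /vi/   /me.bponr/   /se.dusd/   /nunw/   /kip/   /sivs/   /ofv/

/vi/, /se.dusd/, /nunw/, /kip/, /sivs/, /ofv/

/vi/ — σ1 onset /v/, coda /∅/ ok → licit
/me.bponr/ — violates constraint (b): syllable 2 onset /bp/: /b/ (stop, 1) → /p/ (stop, 1) does not rise → illicit
/se.dusd/ — σ1 onset /s/, coda /∅/ ok; σ2 onset /d/, coda /sd/ (2C) ok → licit
/nunw/ — σ1 onset /n/, coda /nw/ (2C) ok → licit
/kip/ — σ1 onset /k/, coda /p/ ok → licit
/sivs/ — σ1 onset /s/, coda /vs/ (2C) ok → licit
/ofv/ — σ1 onset /∅/, coda /fv/ (2C) ok → licit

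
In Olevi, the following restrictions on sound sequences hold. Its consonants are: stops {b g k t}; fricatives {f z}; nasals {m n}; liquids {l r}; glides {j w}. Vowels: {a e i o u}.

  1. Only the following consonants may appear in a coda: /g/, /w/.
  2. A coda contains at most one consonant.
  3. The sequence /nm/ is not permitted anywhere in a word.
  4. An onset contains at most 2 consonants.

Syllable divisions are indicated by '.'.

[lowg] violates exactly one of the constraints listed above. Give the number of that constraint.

[lowg]: syllable 1 coda /wg/ has 2 consonants (> 1).
This is a violation of constraint 2: "A coda contains at most one consonant."
The remaining constraints (1, 3, 4) are satisfied.

2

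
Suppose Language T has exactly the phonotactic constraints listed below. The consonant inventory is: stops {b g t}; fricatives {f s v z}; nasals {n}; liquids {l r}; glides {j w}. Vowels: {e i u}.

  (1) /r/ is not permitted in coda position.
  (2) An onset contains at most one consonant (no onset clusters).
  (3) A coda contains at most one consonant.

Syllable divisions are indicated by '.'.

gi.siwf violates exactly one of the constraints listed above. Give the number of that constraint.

3

gi.siwf: syllable 2 coda /wf/ has 2 consonants (> 1).
This is a violation of constraint 3: "A coda contains at most one consonant."
The remaining constraints (1, 2) are satisfied.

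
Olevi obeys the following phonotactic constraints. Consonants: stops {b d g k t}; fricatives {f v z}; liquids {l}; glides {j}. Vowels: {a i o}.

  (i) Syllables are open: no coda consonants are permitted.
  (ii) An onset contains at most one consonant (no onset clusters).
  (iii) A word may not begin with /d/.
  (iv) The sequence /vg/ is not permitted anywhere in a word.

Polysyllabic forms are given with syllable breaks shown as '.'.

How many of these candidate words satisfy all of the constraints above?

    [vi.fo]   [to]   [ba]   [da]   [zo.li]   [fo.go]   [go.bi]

6

[vi.fo] — σ1 onset /v/, coda /∅/ ok; σ2 onset /f/, coda /∅/ ok → licit
[to] — σ1 onset /t/, coda /∅/ ok → licit
[ba] — σ1 onset /b/, coda /∅/ ok → licit
[da] — violates constraint (iii): word begins with /d/ → illicit
[zo.li] — σ1 onset /z/, coda /∅/ ok; σ2 onset /l/, coda /∅/ ok → licit
[fo.go] — σ1 onset /f/, coda /∅/ ok; σ2 onset /g/, coda /∅/ ok → licit
[go.bi] — σ1 onset /g/, coda /∅/ ok; σ2 onset /b/, coda /∅/ ok → licit
Licit: [vi.fo], [to], [ba], [zo.li], [fo.go], [go.bi] → 6.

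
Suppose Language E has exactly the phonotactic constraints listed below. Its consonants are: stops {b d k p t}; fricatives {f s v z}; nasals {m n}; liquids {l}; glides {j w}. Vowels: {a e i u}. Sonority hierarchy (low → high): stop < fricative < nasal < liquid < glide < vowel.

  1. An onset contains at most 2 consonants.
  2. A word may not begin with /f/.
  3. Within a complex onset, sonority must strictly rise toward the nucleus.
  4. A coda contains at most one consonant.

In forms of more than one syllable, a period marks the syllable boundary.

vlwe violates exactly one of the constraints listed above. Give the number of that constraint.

1

vlwe: syllable 1 onset /vlw/ has 3 consonants (> 2).
This is a violation of constraint 1: "An onset contains at most 2 consonants."
The remaining constraints (2, 3, 4) are satisfied.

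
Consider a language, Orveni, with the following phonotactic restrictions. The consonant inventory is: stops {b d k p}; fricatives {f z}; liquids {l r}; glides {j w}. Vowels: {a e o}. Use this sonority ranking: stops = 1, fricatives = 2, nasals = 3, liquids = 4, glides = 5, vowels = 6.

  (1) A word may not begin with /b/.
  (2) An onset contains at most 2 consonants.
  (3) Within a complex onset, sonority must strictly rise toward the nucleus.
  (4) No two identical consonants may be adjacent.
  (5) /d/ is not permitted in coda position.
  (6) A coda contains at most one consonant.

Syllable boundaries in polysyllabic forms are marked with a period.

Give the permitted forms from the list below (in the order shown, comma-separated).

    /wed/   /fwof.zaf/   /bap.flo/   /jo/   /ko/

/wed/ — violates constraint 5: syllable 1 coda contains /d/ → not permitted
/fwof.zaf/ — σ1 onset /fw/ (2→5 rises), coda /f/ ok; σ2 onset /z/, coda /f/ ok → permitted
/bap.flo/ — violates constraint 1: word begins with /b/ → not permitted
/jo/ — σ1 onset /j/, coda /∅/ ok → permitted
/ko/ — σ1 onset /k/, coda /∅/ ok → permitted

/fwof.zaf/, /jo/, /ko/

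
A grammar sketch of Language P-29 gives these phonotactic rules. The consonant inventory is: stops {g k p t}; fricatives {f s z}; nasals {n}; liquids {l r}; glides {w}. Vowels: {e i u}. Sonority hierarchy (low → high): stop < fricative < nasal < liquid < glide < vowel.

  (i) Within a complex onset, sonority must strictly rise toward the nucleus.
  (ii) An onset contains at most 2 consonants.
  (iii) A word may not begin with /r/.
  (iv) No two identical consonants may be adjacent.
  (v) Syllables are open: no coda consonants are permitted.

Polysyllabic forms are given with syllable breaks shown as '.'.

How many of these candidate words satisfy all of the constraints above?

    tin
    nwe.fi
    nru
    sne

tin — violates constraint (v): syllable 1 coda /n/ has 1 consonant (> 0) → not permitted
nwe.fi — σ1 onset /nw/ (3→5 rises), coda /∅/ ok; σ2 onset /f/, coda /∅/ ok → permitted
nru — σ1 onset /nr/ (3→4 rises), coda /∅/ ok → permitted
sne — σ1 onset /sn/ (2→3 rises), coda /∅/ ok → permitted
Permitted: nwe.fi, nru, sne → 3.

3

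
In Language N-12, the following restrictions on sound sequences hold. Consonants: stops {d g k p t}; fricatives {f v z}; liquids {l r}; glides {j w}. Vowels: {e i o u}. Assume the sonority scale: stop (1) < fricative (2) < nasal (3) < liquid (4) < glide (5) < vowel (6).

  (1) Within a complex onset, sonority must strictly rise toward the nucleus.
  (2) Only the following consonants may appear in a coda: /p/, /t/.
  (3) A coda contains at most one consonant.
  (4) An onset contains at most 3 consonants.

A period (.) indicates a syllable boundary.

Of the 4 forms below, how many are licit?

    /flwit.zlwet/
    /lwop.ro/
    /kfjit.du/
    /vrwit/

4

/flwit.zlwet/ — σ1 onset /flw/ (2→4→5 rises), coda /t/ ok; σ2 onset /zlw/ (2→4→5 rises), coda /t/ ok → licit
/lwop.ro/ — σ1 onset /lw/ (4→5 rises), coda /p/ ok; σ2 onset /r/, coda /∅/ ok → licit
/kfjit.du/ — σ1 onset /kfj/ (1→2→5 rises), coda /t/ ok; σ2 onset /d/, coda /∅/ ok → licit
/vrwit/ — σ1 onset /vrw/ (2→4→5 rises), coda /t/ ok → licit
Licit: /flwit.zlwet/, /lwop.ro/, /kfjit.du/, /vrwit/ → 4.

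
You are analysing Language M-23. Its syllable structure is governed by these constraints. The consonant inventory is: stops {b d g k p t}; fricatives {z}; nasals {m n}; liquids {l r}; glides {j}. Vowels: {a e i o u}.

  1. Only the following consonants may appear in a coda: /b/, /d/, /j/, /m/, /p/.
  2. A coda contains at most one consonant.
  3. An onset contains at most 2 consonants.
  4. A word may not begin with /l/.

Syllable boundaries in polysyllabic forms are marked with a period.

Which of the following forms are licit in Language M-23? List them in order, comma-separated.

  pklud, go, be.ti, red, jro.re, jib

go, be.ti, red, jro.re, jib

pklud — violates constraint 3: syllable 1 onset /pkl/ has 3 consonants (> 2) → illicit
go — σ1 onset /g/, coda /∅/ ok → licit
be.ti — σ1 onset /b/, coda /∅/ ok; σ2 onset /t/, coda /∅/ ok → licit
red — σ1 onset /r/, coda /d/ ok → licit
jro.re — σ1 onset /jr/ (2C), coda /∅/ ok; σ2 onset /r/, coda /∅/ ok → licit
jib — σ1 onset /j/, coda /b/ ok → licit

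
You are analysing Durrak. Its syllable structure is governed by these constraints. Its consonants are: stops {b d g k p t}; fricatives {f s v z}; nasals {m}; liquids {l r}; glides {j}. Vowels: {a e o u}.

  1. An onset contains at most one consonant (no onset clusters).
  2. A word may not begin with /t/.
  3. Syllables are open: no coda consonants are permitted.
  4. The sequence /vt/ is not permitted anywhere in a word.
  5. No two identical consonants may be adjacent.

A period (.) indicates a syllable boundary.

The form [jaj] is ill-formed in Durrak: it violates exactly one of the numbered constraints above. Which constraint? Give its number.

[jaj]: syllable 1 coda /j/ has 1 consonant (> 0).
This is a violation of constraint 3: "Syllables are open: no coda consonants are permitted."
The remaining constraints (1, 2, 4, 5) are satisfied.

3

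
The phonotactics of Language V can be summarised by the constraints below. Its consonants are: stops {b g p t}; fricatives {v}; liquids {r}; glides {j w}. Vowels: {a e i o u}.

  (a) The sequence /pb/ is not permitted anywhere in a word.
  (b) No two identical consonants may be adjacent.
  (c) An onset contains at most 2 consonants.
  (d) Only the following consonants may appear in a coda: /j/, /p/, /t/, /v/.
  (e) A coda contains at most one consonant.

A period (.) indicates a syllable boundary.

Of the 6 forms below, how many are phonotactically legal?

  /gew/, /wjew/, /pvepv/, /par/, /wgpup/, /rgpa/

/gew/ — violates constraint (d): syllable 1 coda contains /w/, which is not a licensed coda consonant → phonotactically illegal
/wjew/ — violates constraint (d): syllable 1 coda contains /w/, which is not a licensed coda consonant → phonotactically illegal
/pvepv/ — violates constraint (e): syllable 1 coda /pv/ has 2 consonants (> 1) → phonotactically illegal
/par/ — violates constraint (d): syllable 1 coda contains /r/, which is not a licensed coda consonant → phonotactically illegal
/wgpup/ — violates constraint (c): syllable 1 onset /wgp/ has 3 consonants (> 2) → phonotactically illegal
/rgpa/ — violates constraint (c): syllable 1 onset /rgp/ has 3 consonants (> 2) → phonotactically illegal
No form is phonotactically legal → 0.

0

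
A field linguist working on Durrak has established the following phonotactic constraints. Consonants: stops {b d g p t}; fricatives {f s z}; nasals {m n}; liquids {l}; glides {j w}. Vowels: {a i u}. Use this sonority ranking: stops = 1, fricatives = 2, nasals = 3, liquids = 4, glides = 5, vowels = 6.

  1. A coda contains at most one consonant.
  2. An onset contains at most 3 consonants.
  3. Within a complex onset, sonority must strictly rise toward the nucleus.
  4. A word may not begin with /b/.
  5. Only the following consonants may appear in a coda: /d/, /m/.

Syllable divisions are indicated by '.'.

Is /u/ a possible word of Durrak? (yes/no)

/u/ — σ1 onset /∅/, coda /∅/ ok → phonotactically legal

yes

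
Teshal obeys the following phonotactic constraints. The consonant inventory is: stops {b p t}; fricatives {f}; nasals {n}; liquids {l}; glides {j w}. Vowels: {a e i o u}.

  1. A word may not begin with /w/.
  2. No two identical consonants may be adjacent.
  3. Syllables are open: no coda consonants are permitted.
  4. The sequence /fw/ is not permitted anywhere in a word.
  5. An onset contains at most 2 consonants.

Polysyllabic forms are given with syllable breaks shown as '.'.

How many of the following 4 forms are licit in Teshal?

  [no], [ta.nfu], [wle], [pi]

[no] — σ1 onset /n/, coda /∅/ ok → licit
[ta.nfu] — σ1 onset /t/, coda /∅/ ok; σ2 onset /nf/ (2C), coda /∅/ ok → licit
[wle] — violates constraint 1: word begins with /w/ → illicit
[pi] — σ1 onset /p/, coda /∅/ ok → licit
Licit: [no], [ta.nfu], [pi] → 3.

3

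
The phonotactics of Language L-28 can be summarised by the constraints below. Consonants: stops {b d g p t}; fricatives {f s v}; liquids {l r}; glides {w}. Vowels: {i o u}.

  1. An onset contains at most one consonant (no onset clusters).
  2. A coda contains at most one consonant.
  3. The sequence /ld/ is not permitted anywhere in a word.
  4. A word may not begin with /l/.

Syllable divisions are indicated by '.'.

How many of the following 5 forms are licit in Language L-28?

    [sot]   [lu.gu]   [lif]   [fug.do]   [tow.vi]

[sot] — σ1 onset /s/, coda /t/ ok → licit
[lu.gu] — violates constraint 4: word begins with /l/ → illicit
[lif] — violates constraint 4: word begins with /l/ → illicit
[fug.do] — σ1 onset /f/, coda /g/ ok; σ2 onset /d/, coda /∅/ ok → licit
[tow.vi] — σ1 onset /t/, coda /w/ ok; σ2 onset /v/, coda /∅/ ok → licit
Licit: [sot], [fug.do], [tow.vi] → 3.

3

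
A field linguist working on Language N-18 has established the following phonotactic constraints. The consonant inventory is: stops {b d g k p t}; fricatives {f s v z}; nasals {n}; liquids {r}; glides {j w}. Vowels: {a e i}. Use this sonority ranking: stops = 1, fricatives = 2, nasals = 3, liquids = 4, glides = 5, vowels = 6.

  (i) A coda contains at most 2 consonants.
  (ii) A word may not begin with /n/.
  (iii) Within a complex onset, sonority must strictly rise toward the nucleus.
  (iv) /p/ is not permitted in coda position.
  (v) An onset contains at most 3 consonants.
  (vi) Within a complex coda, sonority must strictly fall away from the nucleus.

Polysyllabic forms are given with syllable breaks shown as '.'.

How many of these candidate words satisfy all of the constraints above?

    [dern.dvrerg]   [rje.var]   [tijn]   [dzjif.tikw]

[dern.dvrerg] — σ1 onset /d/, coda /rn/ (4→3 falls) ok; σ2 onset /dvr/ (1→2→4 rises), coda /rg/ (4→1 falls) ok → licit
[rje.var] — σ1 onset /rj/ (4→5 rises), coda /∅/ ok; σ2 onset /v/, coda /r/ ok → licit
[tijn] — σ1 onset /t/, coda /jn/ (5→3 falls) ok → licit
[dzjif.tikw] — violates constraint (vi): syllable 2 coda /kw/: /k/ (stop, 1) → /w/ (glide, 5) does not fall → illicit
Licit: [dern.dvrerg], [rje.var], [tijn] → 3.

3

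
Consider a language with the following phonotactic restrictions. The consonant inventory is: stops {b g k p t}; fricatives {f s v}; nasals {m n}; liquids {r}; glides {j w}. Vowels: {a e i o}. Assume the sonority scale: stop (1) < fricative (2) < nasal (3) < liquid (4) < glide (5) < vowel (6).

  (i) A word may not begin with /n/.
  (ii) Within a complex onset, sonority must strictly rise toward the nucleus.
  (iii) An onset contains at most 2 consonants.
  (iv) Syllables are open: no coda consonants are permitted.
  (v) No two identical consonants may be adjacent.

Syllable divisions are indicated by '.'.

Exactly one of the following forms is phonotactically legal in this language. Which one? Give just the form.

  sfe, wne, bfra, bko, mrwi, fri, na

fri

sfe — violates constraint (ii): syllable 1 onset /sf/: /s/ (fricative, 2) → /f/ (fricative, 2) does not rise → phonotactically illegal
wne — violates constraint (ii): syllable 1 onset /wn/: /w/ (glide, 5) → /n/ (nasal, 3) does not rise → phonotactically illegal
bfra — violates constraint (iii): syllable 1 onset /bfr/ has 3 consonants (> 2) → phonotactically illegal
bko — violates constraint (ii): syllable 1 onset /bk/: /b/ (stop, 1) → /k/ (stop, 1) does not rise → phonotactically illegal
mrwi — violates constraint (iii): syllable 1 onset /mrw/ has 3 consonants (> 2) → phonotactically illegal
fri — σ1 onset /fr/ (2→4 rises), coda /∅/ ok → phonotactically legal
na — violates constraint (i): word begins with /n/ → phonotactically illegal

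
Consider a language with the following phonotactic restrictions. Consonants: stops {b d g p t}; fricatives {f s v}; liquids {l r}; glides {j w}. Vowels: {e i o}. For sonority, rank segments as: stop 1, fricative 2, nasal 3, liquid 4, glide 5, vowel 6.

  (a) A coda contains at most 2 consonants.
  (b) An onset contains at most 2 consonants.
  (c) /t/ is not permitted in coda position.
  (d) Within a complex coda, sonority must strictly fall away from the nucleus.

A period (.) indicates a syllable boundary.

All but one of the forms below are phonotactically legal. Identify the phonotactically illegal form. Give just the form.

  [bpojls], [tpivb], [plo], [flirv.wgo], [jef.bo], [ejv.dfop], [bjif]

[bpojls] — violates constraint (a): syllable 1 coda /jls/ has 3 consonants (> 2) → phonotactically illegal
[tpivb] — σ1 onset /tp/ (2C), coda /vb/ (2→1 falls) ok → phonotactically legal
[plo] — σ1 onset /pl/ (2C), coda /∅/ ok → phonotactically legal
[flirv.wgo] — σ1 onset /fl/ (2C), coda /rv/ (4→2 falls) ok; σ2 onset /wg/ (2C), coda /∅/ ok → phonotactically legal
[jef.bo] — σ1 onset /j/, coda /f/ ok; σ2 onset /b/, coda /∅/ ok → phonotactically legal
[ejv.dfop] — σ1 onset /∅/, coda /jv/ (5→2 falls) ok; σ2 onset /df/ (2C), coda /p/ ok → phonotactically legal
[bjif] — σ1 onset /bj/ (2C), coda /f/ ok → phonotactically legal

[bpojls]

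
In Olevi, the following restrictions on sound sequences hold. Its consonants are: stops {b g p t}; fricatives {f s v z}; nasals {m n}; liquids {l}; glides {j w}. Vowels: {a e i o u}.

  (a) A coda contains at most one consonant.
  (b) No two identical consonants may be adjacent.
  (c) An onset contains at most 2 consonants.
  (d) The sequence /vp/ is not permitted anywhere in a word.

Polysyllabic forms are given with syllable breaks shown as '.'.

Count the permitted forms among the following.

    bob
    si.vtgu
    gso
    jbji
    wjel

3

bob — σ1 onset /b/, coda /b/ ok → permitted
si.vtgu — violates constraint (c): syllable 2 onset /vtg/ has 3 consonants (> 2) → not permitted
gso — σ1 onset /gs/ (2C), coda /∅/ ok → permitted
jbji — violates constraint (c): syllable 1 onset /jbj/ has 3 consonants (> 2) → not permitted
wjel — σ1 onset /wj/ (2C), coda /l/ ok → permitted
Permitted: bob, gso, wjel → 3.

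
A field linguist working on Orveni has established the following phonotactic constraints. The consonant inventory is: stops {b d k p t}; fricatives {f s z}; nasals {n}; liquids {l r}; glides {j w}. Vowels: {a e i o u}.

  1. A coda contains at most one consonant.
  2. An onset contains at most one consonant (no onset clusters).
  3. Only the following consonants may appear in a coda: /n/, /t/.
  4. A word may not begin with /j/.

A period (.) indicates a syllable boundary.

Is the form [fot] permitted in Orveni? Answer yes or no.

yes

[fot] — σ1 onset /f/, coda /t/ ok → permitted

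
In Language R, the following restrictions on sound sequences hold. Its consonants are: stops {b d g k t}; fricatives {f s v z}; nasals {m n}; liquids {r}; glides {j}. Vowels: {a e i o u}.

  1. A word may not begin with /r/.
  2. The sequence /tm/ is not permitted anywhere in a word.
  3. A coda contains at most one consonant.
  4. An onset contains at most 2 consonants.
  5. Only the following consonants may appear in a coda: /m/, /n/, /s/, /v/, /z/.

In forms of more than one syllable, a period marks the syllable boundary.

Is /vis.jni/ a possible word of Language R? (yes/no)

yes

/vis.jni/ — σ1 onset /v/, coda /s/ ok; σ2 onset /jn/ (2C), coda /∅/ ok → licit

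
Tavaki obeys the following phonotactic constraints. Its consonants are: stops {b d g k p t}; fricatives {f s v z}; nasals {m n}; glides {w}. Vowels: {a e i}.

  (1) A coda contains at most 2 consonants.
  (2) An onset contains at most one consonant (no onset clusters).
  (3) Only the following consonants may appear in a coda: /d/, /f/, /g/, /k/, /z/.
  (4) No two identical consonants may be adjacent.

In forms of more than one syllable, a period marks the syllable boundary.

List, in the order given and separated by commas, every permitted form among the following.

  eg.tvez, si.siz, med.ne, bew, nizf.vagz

si.siz, med.ne, nizf.vagz

eg.tvez — violates constraint 2: syllable 2 onset /tv/ has 2 consonants (> 1) → not permitted
si.siz — σ1 onset /s/, coda /∅/ ok; σ2 onset /s/, coda /z/ ok → permitted
med.ne — σ1 onset /m/, coda /d/ ok; σ2 onset /n/, coda /∅/ ok → permitted
bew — violates constraint 3: syllable 1 coda contains /w/, which is not a licensed coda consonant → not permitted
nizf.vagz — σ1 onset /n/, coda /zf/ (2C) ok; σ2 onset /v/, coda /gz/ (2C) ok → permitted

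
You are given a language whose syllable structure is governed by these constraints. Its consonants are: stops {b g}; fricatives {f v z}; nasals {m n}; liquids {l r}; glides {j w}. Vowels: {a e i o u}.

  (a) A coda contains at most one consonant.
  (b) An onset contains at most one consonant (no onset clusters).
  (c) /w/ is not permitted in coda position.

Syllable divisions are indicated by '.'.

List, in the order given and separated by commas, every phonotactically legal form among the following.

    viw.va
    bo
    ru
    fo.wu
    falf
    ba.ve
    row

viw.va — violates constraint (c): syllable 1 coda contains /w/ → phonotactically illegal
bo — σ1 onset /b/, coda /∅/ ok → phonotactically legal
ru — σ1 onset /r/, coda /∅/ ok → phonotactically legal
fo.wu — σ1 onset /f/, coda /∅/ ok; σ2 onset /w/, coda /∅/ ok → phonotactically legal
falf — violates constraint (a): syllable 1 coda /lf/ has 2 consonants (> 1) → phonotactically illegal
ba.ve — σ1 onset /b/, coda /∅/ ok; σ2 onset /v/, coda /∅/ ok → phonotactically legal
row — violates constraint (c): syllable 1 coda contains /w/ → phonotactically illegal

bo, ru, fo.wu, ba.ve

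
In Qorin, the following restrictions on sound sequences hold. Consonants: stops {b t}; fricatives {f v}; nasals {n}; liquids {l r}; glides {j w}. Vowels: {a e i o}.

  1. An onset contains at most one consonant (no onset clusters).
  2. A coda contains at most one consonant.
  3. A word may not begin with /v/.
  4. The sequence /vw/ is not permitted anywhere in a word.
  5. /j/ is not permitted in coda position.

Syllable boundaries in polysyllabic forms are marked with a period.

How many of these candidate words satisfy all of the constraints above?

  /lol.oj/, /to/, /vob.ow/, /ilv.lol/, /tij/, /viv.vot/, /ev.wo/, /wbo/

/lol.oj/ — violates constraint 5: syllable 2 coda contains /j/ → not permitted
/to/ — σ1 onset /t/, coda /∅/ ok → permitted
/vob.ow/ — violates constraint 3: word begins with /v/ → not permitted
/ilv.lol/ — violates constraint 2: syllable 1 coda /lv/ has 2 consonants (> 1) → not permitted
/tij/ — violates constraint 5: syllable 1 coda contains /j/ → not permitted
/viv.vot/ — violates constraint 3: word begins with /v/ → not permitted
/ev.wo/ — violates constraint 4: contains banned sequence /vw/ → not permitted
/wbo/ — violates constraint 1: syllable 1 onset /wb/ has 2 consonants (> 1) → not permitted
Permitted: /to/ → 1.

1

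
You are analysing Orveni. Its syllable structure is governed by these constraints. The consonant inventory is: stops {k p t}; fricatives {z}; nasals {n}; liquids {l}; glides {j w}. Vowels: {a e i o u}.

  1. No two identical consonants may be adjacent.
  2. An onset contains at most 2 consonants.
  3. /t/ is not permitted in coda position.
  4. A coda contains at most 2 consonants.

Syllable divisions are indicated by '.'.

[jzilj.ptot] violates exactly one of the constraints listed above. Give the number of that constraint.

3

[jzilj.ptot]: syllable 2 coda contains /t/.
This is a violation of constraint 3: "/t/ is not permitted in coda position."
The remaining constraints (1, 2, 4) are satisfied.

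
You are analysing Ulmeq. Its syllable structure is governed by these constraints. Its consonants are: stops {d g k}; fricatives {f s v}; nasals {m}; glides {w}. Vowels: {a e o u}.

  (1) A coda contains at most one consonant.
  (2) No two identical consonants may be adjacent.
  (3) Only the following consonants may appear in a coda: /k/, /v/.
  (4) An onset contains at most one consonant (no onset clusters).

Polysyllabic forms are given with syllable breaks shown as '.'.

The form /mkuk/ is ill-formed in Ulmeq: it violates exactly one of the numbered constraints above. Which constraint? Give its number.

4

/mkuk/: syllable 1 onset /mk/ has 2 consonants (> 1).
This is a violation of constraint 4: "An onset contains at most one consonant (no onset clusters)."
The remaining constraints (1, 2, 3) are satisfied.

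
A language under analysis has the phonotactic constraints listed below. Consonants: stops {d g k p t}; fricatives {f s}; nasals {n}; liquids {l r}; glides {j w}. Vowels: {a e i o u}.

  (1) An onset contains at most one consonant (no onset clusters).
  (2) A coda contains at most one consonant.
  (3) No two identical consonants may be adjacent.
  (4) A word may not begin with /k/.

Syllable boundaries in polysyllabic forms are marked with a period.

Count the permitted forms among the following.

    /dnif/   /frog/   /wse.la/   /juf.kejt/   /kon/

/dnif/ — violates constraint 1: syllable 1 onset /dn/ has 2 consonants (> 1) → not permitted
/frog/ — violates constraint 1: syllable 1 onset /fr/ has 2 consonants (> 1) → not permitted
/wse.la/ — violates constraint 1: syllable 1 onset /ws/ has 2 consonants (> 1) → not permitted
/juf.kejt/ — violates constraint 2: syllable 2 coda /jt/ has 2 consonants (> 1) → not permitted
/kon/ — violates constraint 4: word begins with /k/ → not permitted
No form is permitted → 0.

0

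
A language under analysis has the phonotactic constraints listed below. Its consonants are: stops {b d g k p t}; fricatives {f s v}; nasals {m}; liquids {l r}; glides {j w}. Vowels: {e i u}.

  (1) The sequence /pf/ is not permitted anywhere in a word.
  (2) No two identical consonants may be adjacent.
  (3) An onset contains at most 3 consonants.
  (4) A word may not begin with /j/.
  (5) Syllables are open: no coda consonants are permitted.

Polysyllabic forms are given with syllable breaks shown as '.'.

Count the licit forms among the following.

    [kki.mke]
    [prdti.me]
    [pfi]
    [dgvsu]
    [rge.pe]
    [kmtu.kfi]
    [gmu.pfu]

2

[kki.mke] — violates constraint 2: adjacent identical consonants /kk/ → illicit
[prdti.me] — violates constraint 3: syllable 1 onset /prdt/ has 4 consonants (> 3) → illicit
[pfi] — violates constraint 1: contains banned sequence /pf/ → illicit
[dgvsu] — violates constraint 3: syllable 1 onset /dgvs/ has 4 consonants (> 3) → illicit
[rge.pe] — σ1 onset /rg/ (2C), coda /∅/ ok; σ2 onset /p/, coda /∅/ ok → licit
[kmtu.kfi] — σ1 onset /kmt/ (3C), coda /∅/ ok; σ2 onset /kf/ (2C), coda /∅/ ok → licit
[gmu.pfu] — violates constraint 1: contains banned sequence /pf/ → illicit
Licit: [rge.pe], [kmtu.kfi] → 2.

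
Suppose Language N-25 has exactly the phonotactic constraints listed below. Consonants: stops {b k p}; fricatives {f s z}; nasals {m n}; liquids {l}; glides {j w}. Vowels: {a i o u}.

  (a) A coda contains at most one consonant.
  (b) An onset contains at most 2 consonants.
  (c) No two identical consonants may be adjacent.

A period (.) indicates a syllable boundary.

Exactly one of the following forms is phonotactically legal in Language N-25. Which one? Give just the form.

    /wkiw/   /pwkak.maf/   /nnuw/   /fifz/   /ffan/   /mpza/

/wkiw/ — σ1 onset /wk/ (2C), coda /w/ ok → phonotactically legal
/pwkak.maf/ — violates constraint (b): syllable 1 onset /pwk/ has 3 consonants (> 2) → phonotactically illegal
/nnuw/ — violates constraint (c): adjacent identical consonants /nn/ → phonotactically illegal
/fifz/ — violates constraint (a): syllable 1 coda /fz/ has 2 consonants (> 1) → phonotactically illegal
/ffan/ — violates constraint (c): adjacent identical consonants /ff/ → phonotactically illegal
/mpza/ — violates constraint (b): syllable 1 onset /mpz/ has 3 consonants (> 2) → phonotactically illegal

/wkiw/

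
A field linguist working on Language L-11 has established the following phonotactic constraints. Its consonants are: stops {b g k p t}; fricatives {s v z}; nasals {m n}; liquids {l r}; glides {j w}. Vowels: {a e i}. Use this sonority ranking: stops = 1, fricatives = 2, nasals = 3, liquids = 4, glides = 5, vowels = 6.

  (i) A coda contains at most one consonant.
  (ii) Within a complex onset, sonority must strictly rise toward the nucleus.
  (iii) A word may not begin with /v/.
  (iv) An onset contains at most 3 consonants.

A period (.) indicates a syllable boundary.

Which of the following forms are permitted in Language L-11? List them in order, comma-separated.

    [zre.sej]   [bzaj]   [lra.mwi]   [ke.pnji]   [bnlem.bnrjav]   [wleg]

[zre.sej], [bzaj], [ke.pnji]

[zre.sej] — σ1 onset /zr/ (2→4 rises), coda /∅/ ok; σ2 onset /s/, coda /j/ ok → permitted
[bzaj] — σ1 onset /bz/ (1→2 rises), coda /j/ ok → permitted
[lra.mwi] — violates constraint (ii): syllable 1 onset /lr/: /l/ (liquid, 4) → /r/ (liquid, 4) does not rise → not permitted
[ke.pnji] — σ1 onset /k/, coda /∅/ ok; σ2 onset /pnj/ (1→3→5 rises), coda /∅/ ok → permitted
[bnlem.bnrjav] — violates constraint (iv): syllable 2 onset /bnrj/ has 4 consonants (> 3) → not permitted
[wleg] — violates constraint (ii): syllable 1 onset /wl/: /w/ (glide, 5) → /l/ (liquid, 4) does not rise → not permitted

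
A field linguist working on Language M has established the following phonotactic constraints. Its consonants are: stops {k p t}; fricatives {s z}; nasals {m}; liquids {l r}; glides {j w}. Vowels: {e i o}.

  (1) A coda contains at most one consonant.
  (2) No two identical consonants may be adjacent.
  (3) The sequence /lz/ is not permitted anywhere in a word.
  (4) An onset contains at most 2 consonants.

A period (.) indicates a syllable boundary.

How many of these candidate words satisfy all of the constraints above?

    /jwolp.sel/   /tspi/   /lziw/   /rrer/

0

/jwolp.sel/ — violates constraint 1: syllable 1 coda /lp/ has 2 consonants (> 1) → illicit
/tspi/ — violates constraint 4: syllable 1 onset /tsp/ has 3 consonants (> 2) → illicit
/lziw/ — violates constraint 3: contains banned sequence /lz/ → illicit
/rrer/ — violates constraint 2: adjacent identical consonants /rr/ → illicit
No form is licit → 0.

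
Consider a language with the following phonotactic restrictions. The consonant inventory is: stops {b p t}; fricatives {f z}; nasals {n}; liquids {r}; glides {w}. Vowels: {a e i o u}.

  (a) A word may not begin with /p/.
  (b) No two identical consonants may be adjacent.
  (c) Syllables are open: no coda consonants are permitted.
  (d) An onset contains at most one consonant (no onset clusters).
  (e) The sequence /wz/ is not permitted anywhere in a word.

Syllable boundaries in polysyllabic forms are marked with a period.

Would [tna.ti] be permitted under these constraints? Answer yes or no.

no

[tna.ti] — violates constraint (d): syllable 1 onset /tn/ has 2 consonants (> 1) → not permitted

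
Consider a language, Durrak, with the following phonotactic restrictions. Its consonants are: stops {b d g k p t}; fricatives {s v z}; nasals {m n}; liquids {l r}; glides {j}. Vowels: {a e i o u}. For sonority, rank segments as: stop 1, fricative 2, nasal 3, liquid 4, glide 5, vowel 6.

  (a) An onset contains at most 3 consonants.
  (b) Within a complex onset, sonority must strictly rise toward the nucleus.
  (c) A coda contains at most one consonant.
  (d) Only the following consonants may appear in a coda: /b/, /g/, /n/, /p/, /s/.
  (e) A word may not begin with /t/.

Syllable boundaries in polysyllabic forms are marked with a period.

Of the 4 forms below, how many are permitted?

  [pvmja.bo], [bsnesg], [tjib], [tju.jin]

[pvmja.bo] — violates constraint (a): syllable 1 onset /pvmj/ has 4 consonants (> 3) → not permitted
[bsnesg] — violates constraint (c): syllable 1 coda /sg/ has 2 consonants (> 1) → not permitted
[tjib] — violates constraint (e): word begins with /t/ → not permitted
[tju.jin] — violates constraint (e): word begins with /t/ → not permitted
No form is permitted → 0.

0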